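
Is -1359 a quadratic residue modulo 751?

(-1359/751)
  = (143/751)    [-1359 ≡ 143 mod 751]
  = -(751/143)    [QR: both ≡ 3 mod 4, sign flips]
  = -(36/143)    [751 ≡ 36 mod 143]
  = -(9/143)    [143 ≡ 7 mod 8 ⇒ (2/143)^2 = +1]
  = -(143/9)    [QR: 9 ≡ 1 mod 4, sign kept]
  = -(8/9)    [143 ≡ 8 mod 9]
  = -(1/9)    [9 ≡ 1 mod 8 ⇒ (2/9)^3 = +1]
  = -1    [(1/9) = 1]
(-1359/751) = -1, and 751 is prime, so -1359 is not a quadratic residue mod 751.

no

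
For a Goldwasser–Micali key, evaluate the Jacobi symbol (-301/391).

(-301/391)
  = (90/391)    [-301 ≡ 90 mod 391]
  = (45/391)    [391 ≡ 7 mod 8 ⇒ (2/391) = +1]
  = (391/45)    [QR: 45 ≡ 1 mod 4, sign kept]
  = (31/45)    [391 ≡ 31 mod 45]
  = (45/31)    [QR: 45 ≡ 1 mod 4, sign kept]
  = (14/31)    [45 ≡ 14 mod 31]
  = (7/31)    [31 ≡ 7 mod 8 ⇒ (2/31) = +1]
  = -(31/7)    [QR: both ≡ 3 mod 4, sign flips]
  = -(3/7)    [31 ≡ 3 mod 7]
  = (7/3)    [QR: both ≡ 3 mod 4, sign flips]
  = (1/3)    [7 ≡ 1 mod 3]
  = 1    [(1/3) = 1]

1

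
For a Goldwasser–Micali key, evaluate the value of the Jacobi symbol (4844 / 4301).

Reduce the numerator: 4844 ≡ 543 (mod 4301), so (4844 / 4301) = (543 / 4301).
4301 ≡ 1 (mod 4), so quadratic reciprocity gives (543 / 4301) = (4301 / 543). Reduce: 4301 ≡ 500 (mod 543). Now have (500 / 543).
Factor out 2: 500 = 2^2·125. Since 543 ≡ 7 (mod 8), (2 / 543) = +1, and (2 / 543)^2 = +1. Now have (125 / 543).
125 ≡ 1 (mod 4), so quadratic reciprocity gives (125 / 543) = (543 / 125). Reduce: 543 ≡ 43 (mod 125). Now have (43 / 125).
125 ≡ 1 (mod 4), so quadratic reciprocity gives (43 / 125) = (125 / 43). Reduce: 125 ≡ 39 (mod 43). Now have (39 / 43).
Both 39 ≡ 3 and 43 ≡ 3 (mod 4), so reciprocity gives (39 / 43) = -(43 / 39). Reduce: 43 ≡ 4 (mod 39). Now have -(4 / 39).
Factor out 2: 4 = 2^2. Since 39 ≡ 7 (mod 8), (2 / 39) = +1, and (2 / 39)^2 = +1. Now have -(1 / 39).
(1 / 39) = 1. Collecting the sign factors: -1.

-1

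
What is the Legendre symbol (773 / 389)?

Reduce the numerator: 773 ≡ 384 (mod 389), so (773 / 389) = (384 / 389).
Factor out 2: 384 = 2^7·3. Since 389 ≡ 5 (mod 8), (2 / 389) = -1, and (2 / 389)^7 = -1. Now have -(3 / 389).
389 ≡ 1 (mod 4), so quadratic reciprocity gives (3 / 389) = (389 / 3). Reduce: 389 ≡ 2 (mod 3). Now have -(2 / 3).
Factor out 2: 2 = 2. Since 3 ≡ 3 (mod 8), (2 / 3) = -1. Now have (1 / 3).
(1 / 3) = 1. Collecting the sign factors: 1.

1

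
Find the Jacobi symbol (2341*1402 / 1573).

-1

By multiplicativity, (2341·1402 / 1573) = (2341 / 1573)·(1402 / 1573).
First factor (2341 / 1573):
(2341 / 1573)
  = (768 / 1573)    [2341 ≡ 768 mod 1573]
  = (3 / 1573)    [1573 ≡ 5 mod 8 ⇒ (2 / 1573)^8 = +1]
  = (1573 / 3)    [QR: 1573 ≡ 1 mod 4, sign kept]
  = (1 / 3)    [1573 ≡ 1 mod 3]
  = 1    [(1 / 3) = 1]
Second factor (1402 / 1573):
(1402 / 1573)
  = -(701 / 1573)    [1573 ≡ 5 mod 8 ⇒ (2 / 1573) = -1]
  = -(1573 / 701)    [QR: 701 ≡ 1 mod 4, sign kept]
  = -(171 / 701)    [1573 ≡ 171 mod 701]
  = -(701 / 171)    [QR: 701 ≡ 1 mod 4, sign kept]
  = -(17 / 171)    [701 ≡ 17 mod 171]
  = -(171 / 17)    [QR: 17 ≡ 1 mod 4, sign kept]
  = -(1 / 17)    [171 ≡ 1 mod 17]
  = -1    [(1 / 17) = 1]
Product: (1)·(-1) = -1.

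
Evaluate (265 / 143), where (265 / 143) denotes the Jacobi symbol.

-1

(265 / 143)
  = (122 / 143)    [265 ≡ 122 mod 143]
  = (61 / 143)    [143 ≡ 7 mod 8 ⇒ (2 / 143) = +1]
  = (143 / 61)    [QR: 61 ≡ 1 mod 4, sign kept]
  = (21 / 61)    [143 ≡ 21 mod 61]
  = (61 / 21)    [QR: 21 ≡ 1 mod 4, sign kept]
  = (19 / 21)    [61 ≡ 19 mod 21]
  = (21 / 19)    [QR: 21 ≡ 1 mod 4, sign kept]
  = (2 / 19)    [21 ≡ 2 mod 19]
  = -(1 / 19)    [19 ≡ 3 mod 8 ⇒ (2 / 19) = -1]
  = -1    [(1 / 19) = 1]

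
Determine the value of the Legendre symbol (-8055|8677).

-1

Reduce the numerator: -8055 ≡ 622 (mod 8677), so (-8055|8677) = (622|8677).
Factor out 2: 622 = 2·311. Since 8677 ≡ 5 (mod 8), (2|8677) = -1. Now have -(311|8677).
8677 ≡ 1 (mod 4), so quadratic reciprocity gives (311|8677) = (8677|311). Reduce: 8677 ≡ 280 (mod 311). Now have -(280|311).
Factor out 2: 280 = 2^3·35. Since 311 ≡ 7 (mod 8), (2|311) = +1, and (2|311)^3 = +1. Now have -(35|311).
Both 35 ≡ 3 and 311 ≡ 3 (mod 4), so reciprocity gives (35|311) = -(311|35). Reduce: 311 ≡ 31 (mod 35). Now have (31|35).
Both 31 ≡ 3 and 35 ≡ 3 (mod 4), so reciprocity gives (31|35) = -(35|31). Reduce: 35 ≡ 4 (mod 31). Now have -(4|31).
Factor out 2: 4 = 2^2. Since 31 ≡ 7 (mod 8), (2|31) = +1, and (2|31)^2 = +1. Now have -(1|31).
(1|31) = 1. Collecting the sign factors: -1.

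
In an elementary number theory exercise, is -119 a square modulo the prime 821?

Pull out -1: (-119/821) = (-1/821)·(119/821). Since 821 ≡ 1 (mod 4), (-1/821) = +1. Now have (119/821).
821 ≡ 1 (mod 4), so quadratic reciprocity gives (119/821) = (821/119). Reduce: 821 ≡ 107 (mod 119). Now have (107/119).
Both 107 ≡ 3 and 119 ≡ 3 (mod 4), so reciprocity gives (107/119) = -(119/107). Reduce: 119 ≡ 12 (mod 107). Now have -(12/107).
Factor out 2: 12 = 2^2·3. Since 107 ≡ 3 (mod 8), (2/107) = -1, and (2/107)^2 = +1. Now have -(3/107).
Both 3 ≡ 3 and 107 ≡ 3 (mod 4), so reciprocity gives (3/107) = -(107/3). Reduce: 107 ≡ 2 (mod 3). Now have (2/3).
Factor out 2: 2 = 2. Since 3 ≡ 3 (mod 8), (2/3) = -1. Now have -(1/3).
(1/3) = 1. Collecting the sign factors: -1.
(-119/821) = -1, and 821 is prime, so -119 is not a quadratic residue mod 821.

no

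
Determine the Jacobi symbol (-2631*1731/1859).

By multiplicativity, (-2631·1731/1859) = (-2631/1859)·(1731/1859).
First factor (-2631/1859):
Reduce the numerator: -2631 ≡ 1087 (mod 1859), so (-2631/1859) = (1087/1859).
Both 1087 ≡ 3 and 1859 ≡ 3 (mod 4), so reciprocity gives (1087/1859) = -(1859/1087). Reduce: 1859 ≡ 772 (mod 1087). Now have -(772/1087).
Factor out 2: 772 = 2^2·193. Since 1087 ≡ 7 (mod 8), (2/1087) = +1, and (2/1087)^2 = +1. Now have -(193/1087).
193 ≡ 1 (mod 4), so quadratic reciprocity gives (193/1087) = (1087/193). Reduce: 1087 ≡ 122 (mod 193). Now have -(122/193).
Factor out 2: 122 = 2·61. Since 193 ≡ 1 (mod 8), (2/193) = +1. Now have -(61/193).
61 ≡ 1 (mod 4), so quadratic reciprocity gives (61/193) = (193/61). Reduce: 193 ≡ 10 (mod 61). Now have -(10/61).
Factor out 2: 10 = 2·5. Since 61 ≡ 5 (mod 8), (2/61) = -1. Now have (5/61).
5 ≡ 1 (mod 4), so quadratic reciprocity gives (5/61) = (61/5). Reduce: 61 ≡ 1 (mod 5). Now have (1/5).
(1/5) = 1. Collecting the sign factors: 1.
Second factor (1731/1859):
Both 1731 ≡ 3 and 1859 ≡ 3 (mod 4), so reciprocity gives (1731/1859) = -(1859/1731). Reduce: 1859 ≡ 128 (mod 1731). Now have -(128/1731).
Factor out 2: 128 = 2^7. Since 1731 ≡ 3 (mod 8), (2/1731) = -1, and (2/1731)^7 = -1. Now have (1/1731).
(1/1731) = 1. Collecting the sign factors: 1.
Product: (1)·(1) = 1.

1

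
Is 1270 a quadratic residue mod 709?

no

Reduce the numerator: 1270 ≡ 561 (mod 709), so (1270|709) = (561|709).
561 ≡ 1 (mod 4), so quadratic reciprocity gives (561|709) = (709|561). Reduce: 709 ≡ 148 (mod 561). Now have (148|561).
Factor out 2: 148 = 2^2·37. Since 561 ≡ 1 (mod 8), (2|561) = +1, and (2|561)^2 = +1. Now have (37|561).
37 ≡ 1 (mod 4), so quadratic reciprocity gives (37|561) = (561|37). Reduce: 561 ≡ 6 (mod 37). Now have (6|37).
Factor out 2: 6 = 2·3. Since 37 ≡ 5 (mod 8), (2|37) = -1. Now have -(3|37).
37 ≡ 1 (mod 4), so quadratic reciprocity gives (3|37) = (37|3). Reduce: 37 ≡ 1 (mod 3). Now have -(1|3).
(1|3) = 1. Collecting the sign factors: -1.
The Legendre symbol is -1, so x^2 ≡ 1270 (mod 709) has no solution.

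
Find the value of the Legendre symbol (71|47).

1

Reduce the numerator: 71 ≡ 24 (mod 47), so (71|47) = (24|47).
Factor out 2: 24 = 2^3·3. Since 47 ≡ 7 (mod 8), (2|47) = +1, and (2|47)^3 = +1. Now have (3|47).
Both 3 ≡ 3 and 47 ≡ 3 (mod 4), so reciprocity gives (3|47) = -(47|3). Reduce: 47 ≡ 2 (mod 3). Now have -(2|3).
Factor out 2: 2 = 2. Since 3 ≡ 3 (mod 8), (2|3) = -1. Now have (1|3).
(1|3) = 1. Collecting the sign factors: 1.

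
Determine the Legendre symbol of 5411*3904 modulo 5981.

-1

By multiplicativity, (5411·3904 / 5981) = (5411 / 5981)·(3904 / 5981).
First factor (5411 / 5981):
(5411 / 5981)
  = (5981 / 5411)    [QR: 5981 ≡ 1 mod 4, sign kept]
  = (570 / 5411)    [5981 ≡ 570 mod 5411]
  = -(285 / 5411)    [5411 ≡ 3 mod 8 ⇒ (2 / 5411) = -1]
  = -(5411 / 285)    [QR: 285 ≡ 1 mod 4, sign kept]
  = -(281 / 285)    [5411 ≡ 281 mod 285]
  = -(285 / 281)    [QR: 281 ≡ 1 mod 4, sign kept]
  = -(4 / 281)    [285 ≡ 4 mod 281]
  = -(1 / 281)    [281 ≡ 1 mod 8 ⇒ (2 / 281)^2 = +1]
  = -1    [(1 / 281) = 1]
Second factor (3904 / 5981):
(3904 / 5981)
  = (61 / 5981)    [5981 ≡ 5 mod 8 ⇒ (2 / 5981)^6 = +1]
  = (5981 / 61)    [QR: 61 ≡ 1 mod 4, sign kept]
  = (3 / 61)    [5981 ≡ 3 mod 61]
  = (61 / 3)    [QR: 61 ≡ 1 mod 4, sign kept]
  = (1 / 3)    [61 ≡ 1 mod 3]
  = 1    [(1 / 3) = 1]
Product: (-1)·(1) = -1.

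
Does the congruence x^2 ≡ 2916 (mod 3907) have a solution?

yes

Factor out 2: 2916 = 2^2·729. Since 3907 ≡ 3 (mod 8), (2|3907) = -1, and (2|3907)^2 = +1. Now have (729|3907).
729 ≡ 1 (mod 4), so quadratic reciprocity gives (729|3907) = (3907|729). Reduce: 3907 ≡ 262 (mod 729). Now have (262|729).
Factor out 2: 262 = 2·131. Since 729 ≡ 1 (mod 8), (2|729) = +1. Now have (131|729).
729 ≡ 1 (mod 4), so quadratic reciprocity gives (131|729) = (729|131). Reduce: 729 ≡ 74 (mod 131). Now have (74|131).
Factor out 2: 74 = 2·37. Since 131 ≡ 3 (mod 8), (2|131) = -1. Now have -(37|131).
37 ≡ 1 (mod 4), so quadratic reciprocity gives (37|131) = (131|37). Reduce: 131 ≡ 20 (mod 37). Now have -(20|37).
Factor out 2: 20 = 2^2·5. Since 37 ≡ 5 (mod 8), (2|37) = -1, and (2|37)^2 = +1. Now have -(5|37).
5 ≡ 1 (mod 4), so quadratic reciprocity gives (5|37) = (37|5). Reduce: 37 ≡ 2 (mod 5). Now have -(2|5).
Factor out 2: 2 = 2. Since 5 ≡ 5 (mod 8), (2|5) = -1. Now have (1|5).
(1|5) = 1. Collecting the sign factors: 1.
The Legendre symbol is 1, so x^2 ≡ 2916 (mod 3907) has solution.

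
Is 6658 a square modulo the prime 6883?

(6658|6883)
  = -(3329|6883)    [6883 ≡ 3 mod 8 ⇒ (2|6883) = -1]
  = -(6883|3329)    [QR: 3329 ≡ 1 mod 4, sign kept]
  = -(225|3329)    [6883 ≡ 225 mod 3329]
  = -(3329|225)    [QR: 225 ≡ 1 mod 4, sign kept]
  = -(179|225)    [3329 ≡ 179 mod 225]
  = -(225|179)    [QR: 225 ≡ 1 mod 4, sign kept]
  = -(46|179)    [225 ≡ 46 mod 179]
  = (23|179)    [179 ≡ 3 mod 8 ⇒ (2|179) = -1]
  = -(179|23)    [QR: both ≡ 3 mod 4, sign flips]
  = -(18|23)    [179 ≡ 18 mod 23]
  = -(9|23)    [23 ≡ 7 mod 8 ⇒ (2|23) = +1]
  = -(23|9)    [QR: 9 ≡ 1 mod 4, sign kept]
  = -(5|9)    [23 ≡ 5 mod 9]
  = -(9|5)    [QR: 5 ≡ 1 mod 4, sign kept]
  = -(4|5)    [9 ≡ 4 mod 5]
  = -(1|5)    [5 ≡ 5 mod 8 ⇒ (2|5)^2 = +1]
  = -1    [(1|5) = 1]
(6658|6883) = -1, and 6883 is prime, so 6658 is not a quadratic residue mod 6883.

no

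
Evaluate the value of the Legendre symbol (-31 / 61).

(-31 / 61)
  = (30 / 61)    [-31 ≡ 30 mod 61]
  = -(15 / 61)    [61 ≡ 5 mod 8 ⇒ (2 / 61) = -1]
  = -(61 / 15)    [QR: 61 ≡ 1 mod 4, sign kept]
  = -(1 / 15)    [61 ≡ 1 mod 15]
  = -1    [(1 / 15) = 1]

-1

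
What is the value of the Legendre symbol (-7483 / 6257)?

-1

Reduce the numerator: -7483 ≡ 5031 (mod 6257), so (-7483 / 6257) = (5031 / 6257).
6257 ≡ 1 (mod 4), so quadratic reciprocity gives (5031 / 6257) = (6257 / 5031). Reduce: 6257 ≡ 1226 (mod 5031). Now have (1226 / 5031).
Factor out 2: 1226 = 2·613. Since 5031 ≡ 7 (mod 8), (2 / 5031) = +1. Now have (613 / 5031).
613 ≡ 1 (mod 4), so quadratic reciprocity gives (613 / 5031) = (5031 / 613). Reduce: 5031 ≡ 127 (mod 613). Now have (127 / 613).
613 ≡ 1 (mod 4), so quadratic reciprocity gives (127 / 613) = (613 / 127). Reduce: 613 ≡ 105 (mod 127). Now have (105 / 127).
105 ≡ 1 (mod 4), so quadratic reciprocity gives (105 / 127) = (127 / 105). Reduce: 127 ≡ 22 (mod 105). Now have (22 / 105).
Factor out 2: 22 = 2·11. Since 105 ≡ 1 (mod 8), (2 / 105) = +1. Now have (11 / 105).
105 ≡ 1 (mod 4), so quadratic reciprocity gives (11 / 105) = (105 / 11). Reduce: 105 ≡ 6 (mod 11). Now have (6 / 11).
Factor out 2: 6 = 2·3. Since 11 ≡ 3 (mod 8), (2 / 11) = -1. Now have -(3 / 11).
Both 3 ≡ 3 and 11 ≡ 3 (mod 4), so reciprocity gives (3 / 11) = -(11 / 3). Reduce: 11 ≡ 2 (mod 3). Now have (2 / 3).
Factor out 2: 2 = 2. Since 3 ≡ 3 (mod 8), (2 / 3) = -1. Now have -(1 / 3).
(1 / 3) = 1. Collecting the sign factors: -1.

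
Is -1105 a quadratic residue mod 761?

Reduce the numerator: -1105 ≡ 417 (mod 761), so (-1105/761) = (417/761).
417 ≡ 1 (mod 4), so quadratic reciprocity gives (417/761) = (761/417). Reduce: 761 ≡ 344 (mod 417). Now have (344/417).
Factor out 2: 344 = 2^3·43. Since 417 ≡ 1 (mod 8), (2/417) = +1, and (2/417)^3 = +1. Now have (43/417).
417 ≡ 1 (mod 4), so quadratic reciprocity gives (43/417) = (417/43). Reduce: 417 ≡ 30 (mod 43). Now have (30/43).
Factor out 2: 30 = 2·15. Since 43 ≡ 3 (mod 8), (2/43) = -1. Now have -(15/43).
Both 15 ≡ 3 and 43 ≡ 3 (mod 4), so reciprocity gives (15/43) = -(43/15). Reduce: 43 ≡ 13 (mod 15). Now have (13/15).
13 ≡ 1 (mod 4), so quadratic reciprocity gives (13/15) = (15/13). Reduce: 15 ≡ 2 (mod 13). Now have (2/13).
Factor out 2: 2 = 2. Since 13 ≡ 5 (mod 8), (2/13) = -1. Now have -(1/13).
(1/13) = 1. Collecting the sign factors: -1.
(-1105/761) = -1, and 761 is prime, so -1105 is not a quadratic residue mod 761.

no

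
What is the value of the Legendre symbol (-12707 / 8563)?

(-12707 / 8563)
  = (4419 / 8563)    [-12707 ≡ 4419 mod 8563]
  = -(8563 / 4419)    [QR: both ≡ 3 mod 4, sign flips]
  = -(4144 / 4419)    [8563 ≡ 4144 mod 4419]
  = -(259 / 4419)    [4419 ≡ 3 mod 8 ⇒ (2 / 4419)^4 = +1]
  = (4419 / 259)    [QR: both ≡ 3 mod 4, sign flips]
  = (16 / 259)    [4419 ≡ 16 mod 259]
  = (1 / 259)    [259 ≡ 3 mod 8 ⇒ (2 / 259)^4 = +1]
  = 1    [(1 / 259) = 1]

1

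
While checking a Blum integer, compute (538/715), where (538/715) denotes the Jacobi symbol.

(538/715)
  = -(269/715)    [715 ≡ 3 mod 8 ⇒ (2/715) = -1]
  = -(715/269)    [QR: 269 ≡ 1 mod 4, sign kept]
  = -(177/269)    [715 ≡ 177 mod 269]
  = -(269/177)    [QR: 177 ≡ 1 mod 4, sign kept]
  = -(92/177)    [269 ≡ 92 mod 177]
  = -(23/177)    [177 ≡ 1 mod 8 ⇒ (2/177)^2 = +1]
  = -(177/23)    [QR: 177 ≡ 1 mod 4, sign kept]
  = -(16/23)    [177 ≡ 16 mod 23]
  = -(1/23)    [23 ≡ 7 mod 8 ⇒ (2/23)^4 = +1]
  = -1    [(1/23) = 1]

-1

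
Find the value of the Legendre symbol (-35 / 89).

Reduce the numerator: -35 ≡ 54 (mod 89), so (-35 / 89) = (54 / 89).
Factor out 2: 54 = 2·27. Since 89 ≡ 1 (mod 8), (2 / 89) = +1. Now have (27 / 89).
89 ≡ 1 (mod 4), so quadratic reciprocity gives (27 / 89) = (89 / 27). Reduce: 89 ≡ 8 (mod 27). Now have (8 / 27).
Factor out 2: 8 = 2^3. Since 27 ≡ 3 (mod 8), (2 / 27) = -1, and (2 / 27)^3 = -1. Now have -(1 / 27).
(1 / 27) = 1. Collecting the sign factors: -1.

-1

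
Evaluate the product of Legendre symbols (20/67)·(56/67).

-1

By multiplicativity, (20·56/67) = (20/67)·(56/67).
First factor (20/67):
Factor out 2: 20 = 2^2·5. Since 67 ≡ 3 (mod 8), (2/67) = -1, and (2/67)^2 = +1. Now have (5/67).
5 ≡ 1 (mod 4), so quadratic reciprocity gives (5/67) = (67/5). Reduce: 67 ≡ 2 (mod 5). Now have (2/5).
Factor out 2: 2 = 2. Since 5 ≡ 5 (mod 8), (2/5) = -1. Now have -(1/5).
(1/5) = 1. Collecting the sign factors: -1.
Second factor (56/67):
Factor out 2: 56 = 2^3·7. Since 67 ≡ 3 (mod 8), (2/67) = -1, and (2/67)^3 = -1. Now have -(7/67).
Both 7 ≡ 3 and 67 ≡ 3 (mod 4), so reciprocity gives (7/67) = -(67/7). Reduce: 67 ≡ 4 (mod 7). Now have (4/7).
Factor out 2: 4 = 2^2. Since 7 ≡ 7 (mod 8), (2/7) = +1, and (2/7)^2 = +1. Now have (1/7).
(1/7) = 1. Collecting the sign factors: 1.
Product: (-1)·(1) = -1.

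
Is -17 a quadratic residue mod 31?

(-17/31)
  = -(17/31)    [31 ≡ 3 mod 4 ⇒ (-1/31) = -1]
  = -(31/17)    [QR: 17 ≡ 1 mod 4, sign kept]
  = -(14/17)    [31 ≡ 14 mod 17]
  = -(7/17)    [17 ≡ 1 mod 8 ⇒ (2/17) = +1]
  = -(17/7)    [QR: 17 ≡ 1 mod 4, sign kept]
  = -(3/7)    [17 ≡ 3 mod 7]
  = (7/3)    [QR: both ≡ 3 mod 4, sign flips]
  = (1/3)    [7 ≡ 1 mod 3]
  = 1    [(1/3) = 1]
(-17/31) = 1, and 31 is prime, so -17 is a quadratic residue mod 31.

yes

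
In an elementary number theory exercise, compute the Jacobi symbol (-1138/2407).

-1

Pull out -1: (-1138/2407) = (-1/2407)·(1138/2407). Since 2407 ≡ 3 (mod 4), (-1/2407) = -1. Now have -(1138/2407).
Factor out 2: 1138 = 2·569. Since 2407 ≡ 7 (mod 8), (2/2407) = +1. Now have -(569/2407).
569 ≡ 1 (mod 4), so quadratic reciprocity gives (569/2407) = (2407/569). Reduce: 2407 ≡ 131 (mod 569). Now have -(131/569).
569 ≡ 1 (mod 4), so quadratic reciprocity gives (131/569) = (569/131). Reduce: 569 ≡ 45 (mod 131). Now have -(45/131).
45 ≡ 1 (mod 4), so quadratic reciprocity gives (45/131) = (131/45). Reduce: 131 ≡ 41 (mod 45). Now have -(41/45).
41 ≡ 1 (mod 4), so quadratic reciprocity gives (41/45) = (45/41). Reduce: 45 ≡ 4 (mod 41). Now have -(4/41).
Factor out 2: 4 = 2^2. Since 41 ≡ 1 (mod 8), (2/41) = +1, and (2/41)^2 = +1. Now have -(1/41).
(1/41) = 1. Collecting the sign factors: -1.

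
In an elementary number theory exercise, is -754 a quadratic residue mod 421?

Reduce the numerator: -754 ≡ 88 (mod 421), so (-754/421) = (88/421).
Factor out 2: 88 = 2^3·11. Since 421 ≡ 5 (mod 8), (2/421) = -1, and (2/421)^3 = -1. Now have -(11/421).
421 ≡ 1 (mod 4), so quadratic reciprocity gives (11/421) = (421/11). Reduce: 421 ≡ 3 (mod 11). Now have -(3/11).
Both 3 ≡ 3 and 11 ≡ 3 (mod 4), so reciprocity gives (3/11) = -(11/3). Reduce: 11 ≡ 2 (mod 3). Now have (2/3).
Factor out 2: 2 = 2. Since 3 ≡ 3 (mod 8), (2/3) = -1. Now have -(1/3).
(1/3) = 1. Collecting the sign factors: -1.
(-754/421) = -1, and 421 is prime, so -754 is not a quadratic residue mod 421.

no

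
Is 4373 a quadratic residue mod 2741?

yes

Reduce the numerator: 4373 ≡ 1632 (mod 2741), so (4373|2741) = (1632|2741).
Factor out 2: 1632 = 2^5·51. Since 2741 ≡ 5 (mod 8), (2|2741) = -1, and (2|2741)^5 = -1. Now have -(51|2741).
2741 ≡ 1 (mod 4), so quadratic reciprocity gives (51|2741) = (2741|51). Reduce: 2741 ≡ 38 (mod 51). Now have -(38|51).
Factor out 2: 38 = 2·19. Since 51 ≡ 3 (mod 8), (2|51) = -1. Now have (19|51).
Both 19 ≡ 3 and 51 ≡ 3 (mod 4), so reciprocity gives (19|51) = -(51|19). Reduce: 51 ≡ 13 (mod 19). Now have -(13|19).
13 ≡ 1 (mod 4), so quadratic reciprocity gives (13|19) = (19|13). Reduce: 19 ≡ 6 (mod 13). Now have -(6|13).
Factor out 2: 6 = 2·3. Since 13 ≡ 5 (mod 8), (2|13) = -1. Now have (3|13).
13 ≡ 1 (mod 4), so quadratic reciprocity gives (3|13) = (13|3). Reduce: 13 ≡ 1 (mod 3). Now have (1|3).
(1|3) = 1. Collecting the sign factors: 1.
(4373|2741) = 1, and 2741 is prime, so 4373 is a quadratic residue mod 2741.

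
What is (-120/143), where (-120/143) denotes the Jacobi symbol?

Reduce the numerator: -120 ≡ 23 (mod 143), so (-120/143) = (23/143).
Both 23 ≡ 3 and 143 ≡ 3 (mod 4), so reciprocity gives (23/143) = -(143/23). Reduce: 143 ≡ 5 (mod 23). Now have -(5/23).
5 ≡ 1 (mod 4), so quadratic reciprocity gives (5/23) = (23/5). Reduce: 23 ≡ 3 (mod 5). Now have -(3/5).
5 ≡ 1 (mod 4), so quadratic reciprocity gives (3/5) = (5/3). Reduce: 5 ≡ 2 (mod 3). Now have -(2/3).
Factor out 2: 2 = 2. Since 3 ≡ 3 (mod 8), (2/3) = -1. Now have (1/3).
(1/3) = 1. Collecting the sign factors: 1.

1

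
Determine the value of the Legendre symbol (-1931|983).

(-1931|983)
  = (35|983)    [-1931 ≡ 35 mod 983]
  = -(983|35)    [QR: both ≡ 3 mod 4, sign flips]
  = -(3|35)    [983 ≡ 3 mod 35]
  = (35|3)    [QR: both ≡ 3 mod 4, sign flips]
  = (2|3)    [35 ≡ 2 mod 3]
  = -(1|3)    [3 ≡ 3 mod 8 ⇒ (2|3) = -1]
  = -1    [(1|3) = 1]

-1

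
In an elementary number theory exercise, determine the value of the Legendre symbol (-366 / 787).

1

(-366 / 787)
  = -(366 / 787)    [787 ≡ 3 mod 4 ⇒ (-1 / 787) = -1]
  = (183 / 787)    [787 ≡ 3 mod 8 ⇒ (2 / 787) = -1]
  = -(787 / 183)    [QR: both ≡ 3 mod 4, sign flips]
  = -(55 / 183)    [787 ≡ 55 mod 183]
  = (183 / 55)    [QR: both ≡ 3 mod 4, sign flips]
  = (18 / 55)    [183 ≡ 18 mod 55]
  = (9 / 55)    [55 ≡ 7 mod 8 ⇒ (2 / 55) = +1]
  = (55 / 9)    [QR: 9 ≡ 1 mod 4, sign kept]
  = (1 / 9)    [55 ≡ 1 mod 9]
  = 1    [(1 / 9) = 1]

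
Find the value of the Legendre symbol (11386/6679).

-1

(11386/6679)
  = (4707/6679)    [11386 ≡ 4707 mod 6679]
  = -(6679/4707)    [QR: both ≡ 3 mod 4, sign flips]
  = -(1972/4707)    [6679 ≡ 1972 mod 4707]
  = -(493/4707)    [4707 ≡ 3 mod 8 ⇒ (2/4707)^2 = +1]
  = -(4707/493)    [QR: 493 ≡ 1 mod 4, sign kept]
  = -(270/493)    [4707 ≡ 270 mod 493]
  = (135/493)    [493 ≡ 5 mod 8 ⇒ (2/493) = -1]
  = (493/135)    [QR: 493 ≡ 1 mod 4, sign kept]
  = (88/135)    [493 ≡ 88 mod 135]
  = (11/135)    [135 ≡ 7 mod 8 ⇒ (2/135)^3 = +1]
  = -(135/11)    [QR: both ≡ 3 mod 4, sign flips]
  = -(3/11)    [135 ≡ 3 mod 11]
  = (11/3)    [QR: both ≡ 3 mod 4, sign flips]
  = (2/3)    [11 ≡ 2 mod 3]
  = -(1/3)    [3 ≡ 3 mod 8 ⇒ (2/3) = -1]
  = -1    [(1/3) = 1]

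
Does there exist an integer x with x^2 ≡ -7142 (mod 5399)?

no

Pull out -1: (-7142/5399) = (-1/5399)·(7142/5399). Since 5399 ≡ 3 (mod 4), (-1/5399) = -1. Now have -(7142/5399).
Reduce the numerator: 7142 ≡ 1743 (mod 5399), so (7142/5399) = (1743/5399).
Both 1743 ≡ 3 and 5399 ≡ 3 (mod 4), so reciprocity gives (1743/5399) = -(5399/1743). Reduce: 5399 ≡ 170 (mod 1743). Now have (170/1743).
Factor out 2: 170 = 2·85. Since 1743 ≡ 7 (mod 8), (2/1743) = +1. Now have (85/1743).
85 ≡ 1 (mod 4), so quadratic reciprocity gives (85/1743) = (1743/85). Reduce: 1743 ≡ 43 (mod 85). Now have (43/85).
85 ≡ 1 (mod 4), so quadratic reciprocity gives (43/85) = (85/43). Reduce: 85 ≡ 42 (mod 43). Now have (42/43).
Factor out 2: 42 = 2·21. Since 43 ≡ 3 (mod 8), (2/43) = -1. Now have -(21/43).
21 ≡ 1 (mod 4), so quadratic reciprocity gives (21/43) = (43/21). Reduce: 43 ≡ 1 (mod 21). Now have -(1/21).
(1/21) = 1. Collecting the sign factors: -1.
(-7142/5399) = -1, and 5399 is prime, so -7142 is not a quadratic residue mod 5399.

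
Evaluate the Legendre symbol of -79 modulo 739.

-1

Pull out -1: (-79|739) = (-1|739)·(79|739). Since 739 ≡ 3 (mod 4), (-1|739) = -1. Now have -(79|739).
Both 79 ≡ 3 and 739 ≡ 3 (mod 4), so reciprocity gives (79|739) = -(739|79). Reduce: 739 ≡ 28 (mod 79). Now have (28|79).
Factor out 2: 28 = 2^2·7. Since 79 ≡ 7 (mod 8), (2|79) = +1, and (2|79)^2 = +1. Now have (7|79).
Both 7 ≡ 3 and 79 ≡ 3 (mod 4), so reciprocity gives (7|79) = -(79|7). Reduce: 79 ≡ 2 (mod 7). Now have -(2|7).
Factor out 2: 2 = 2. Since 7 ≡ 7 (mod 8), (2|7) = +1. Now have -(1|7).
(1|7) = 1. Collecting the sign factors: -1.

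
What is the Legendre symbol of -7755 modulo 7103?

-1

(-7755 / 7103)
  = -(7755 / 7103)    [7103 ≡ 3 mod 4 ⇒ (-1 / 7103) = -1]
  = -(652 / 7103)    [7755 ≡ 652 mod 7103]
  = -(163 / 7103)    [7103 ≡ 7 mod 8 ⇒ (2 / 7103)^2 = +1]
  = (7103 / 163)    [QR: both ≡ 3 mod 4, sign flips]
  = (94 / 163)    [7103 ≡ 94 mod 163]
  = -(47 / 163)    [163 ≡ 3 mod 8 ⇒ (2 / 163) = -1]
  = (163 / 47)    [QR: both ≡ 3 mod 4, sign flips]
  = (22 / 47)    [163 ≡ 22 mod 47]
  = (11 / 47)    [47 ≡ 7 mod 8 ⇒ (2 / 47) = +1]
  = -(47 / 11)    [QR: both ≡ 3 mod 4, sign flips]
  = -(3 / 11)    [47 ≡ 3 mod 11]
  = (11 / 3)    [QR: both ≡ 3 mod 4, sign flips]
  = (2 / 3)    [11 ≡ 2 mod 3]
  = -(1 / 3)    [3 ≡ 3 mod 8 ⇒ (2 / 3) = -1]
  = -1    [(1 / 3) = 1]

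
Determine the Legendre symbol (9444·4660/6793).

By multiplicativity, (9444·4660/6793) = (9444/6793)·(4660/6793).
First factor (9444/6793):
(9444/6793)
  = (2651/6793)    [9444 ≡ 2651 mod 6793]
  = (6793/2651)    [QR: 6793 ≡ 1 mod 4, sign kept]
  = (1491/2651)    [6793 ≡ 1491 mod 2651]
  = -(2651/1491)    [QR: both ≡ 3 mod 4, sign flips]
  = -(1160/1491)    [2651 ≡ 1160 mod 1491]
  = (145/1491)    [1491 ≡ 3 mod 8 ⇒ (2/1491)^3 = -1]
  = (1491/145)    [QR: 145 ≡ 1 mod 4, sign kept]
  = (41/145)    [1491 ≡ 41 mod 145]
  = (145/41)    [QR: 41 ≡ 1 mod 4, sign kept]
  = (22/41)    [145 ≡ 22 mod 41]
  = (11/41)    [41 ≡ 1 mod 8 ⇒ (2/41) = +1]
  = (41/11)    [QR: 41 ≡ 1 mod 4, sign kept]
  = (8/11)    [41 ≡ 8 mod 11]
  = -(1/11)    [11 ≡ 3 mod 8 ⇒ (2/11)^3 = -1]
  = -1    [(1/11) = 1]
Second factor (4660/6793):
(4660/6793)
  = (1165/6793)    [6793 ≡ 1 mod 8 ⇒ (2/6793)^2 = +1]
  = (6793/1165)    [QR: 1165 ≡ 1 mod 4, sign kept]
  = (968/1165)    [6793 ≡ 968 mod 1165]
  = -(121/1165)    [1165 ≡ 5 mod 8 ⇒ (2/1165)^3 = -1]
  = -(1165/121)    [QR: 121 ≡ 1 mod 4, sign kept]
  = -(76/121)    [1165 ≡ 76 mod 121]
  = -(19/121)    [121 ≡ 1 mod 8 ⇒ (2/121)^2 = +1]
  = -(121/19)    [QR: 121 ≡ 1 mod 4, sign kept]
  = -(7/19)    [121 ≡ 7 mod 19]
  = (19/7)    [QR: both ≡ 3 mod 4, sign flips]
  = (5/7)    [19 ≡ 5 mod 7]
  = (7/5)    [QR: 5 ≡ 1 mod 4, sign kept]
  = (2/5)    [7 ≡ 2 mod 5]
  = -(1/5)    [5 ≡ 5 mod 8 ⇒ (2/5) = -1]
  = -1    [(1/5) = 1]
Product: (-1)·(-1) = 1.

1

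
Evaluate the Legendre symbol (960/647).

-1

Reduce the numerator: 960 ≡ 313 (mod 647), so (960/647) = (313/647).
313 ≡ 1 (mod 4), so quadratic reciprocity gives (313/647) = (647/313). Reduce: 647 ≡ 21 (mod 313). Now have (21/313).
21 ≡ 1 (mod 4), so quadratic reciprocity gives (21/313) = (313/21). Reduce: 313 ≡ 19 (mod 21). Now have (19/21).
21 ≡ 1 (mod 4), so quadratic reciprocity gives (19/21) = (21/19). Reduce: 21 ≡ 2 (mod 19). Now have (2/19).
Factor out 2: 2 = 2. Since 19 ≡ 3 (mod 8), (2/19) = -1. Now have -(1/19).
(1/19) = 1. Collecting the sign factors: -1.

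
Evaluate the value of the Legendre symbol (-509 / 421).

Pull out -1: (-509 / 421) = (-1 / 421)·(509 / 421). Since 421 ≡ 1 (mod 4), (-1 / 421) = +1. Now have (509 / 421).
Reduce the numerator: 509 ≡ 88 (mod 421), so (509 / 421) = (88 / 421).
Factor out 2: 88 = 2^3·11. Since 421 ≡ 5 (mod 8), (2 / 421) = -1, and (2 / 421)^3 = -1. Now have -(11 / 421).
421 ≡ 1 (mod 4), so quadratic reciprocity gives (11 / 421) = (421 / 11). Reduce: 421 ≡ 3 (mod 11). Now have -(3 / 11).
Both 3 ≡ 3 and 11 ≡ 3 (mod 4), so reciprocity gives (3 / 11) = -(11 / 3). Reduce: 11 ≡ 2 (mod 3). Now have (2 / 3).
Factor out 2: 2 = 2. Since 3 ≡ 3 (mod 8), (2 / 3) = -1. Now have -(1 / 3).
(1 / 3) = 1. Collecting the sign factors: -1.

-1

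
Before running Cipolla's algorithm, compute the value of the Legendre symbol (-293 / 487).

(-293 / 487)
  = -(293 / 487)    [487 ≡ 3 mod 4 ⇒ (-1 / 487) = -1]
  = -(487 / 293)    [QR: 293 ≡ 1 mod 4, sign kept]
  = -(194 / 293)    [487 ≡ 194 mod 293]
  = (97 / 293)    [293 ≡ 5 mod 8 ⇒ (2 / 293) = -1]
  = (293 / 97)    [QR: 97 ≡ 1 mod 4, sign kept]
  = (2 / 97)    [293 ≡ 2 mod 97]
  = (1 / 97)    [97 ≡ 1 mod 8 ⇒ (2 / 97) = +1]
  = 1    [(1 / 97) = 1]

1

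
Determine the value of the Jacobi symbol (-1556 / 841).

1

Reduce the numerator: -1556 ≡ 126 (mod 841), so (-1556 / 841) = (126 / 841).
Factor out 2: 126 = 2·63. Since 841 ≡ 1 (mod 8), (2 / 841) = +1. Now have (63 / 841).
841 ≡ 1 (mod 4), so quadratic reciprocity gives (63 / 841) = (841 / 63). Reduce: 841 ≡ 22 (mod 63). Now have (22 / 63).
Factor out 2: 22 = 2·11. Since 63 ≡ 7 (mod 8), (2 / 63) = +1. Now have (11 / 63).
Both 11 ≡ 3 and 63 ≡ 3 (mod 4), so reciprocity gives (11 / 63) = -(63 / 11). Reduce: 63 ≡ 8 (mod 11). Now have -(8 / 11).
Factor out 2: 8 = 2^3. Since 11 ≡ 3 (mod 8), (2 / 11) = -1, and (2 / 11)^3 = -1. Now have (1 / 11).
(1 / 11) = 1. Collecting the sign factors: 1.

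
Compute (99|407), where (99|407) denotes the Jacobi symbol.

0

Both 99 ≡ 3 and 407 ≡ 3 (mod 4), so reciprocity gives (99|407) = -(407|99). Reduce: 407 ≡ 11 (mod 99). Now have -(11|99).
Both 11 ≡ 3 and 99 ≡ 3 (mod 4), so reciprocity gives (11|99) = -(99|11). Reduce: 99 ≡ 0 (mod 11). Now have (0|11).
The numerator is now 0 with denominator 11 > 1: the symbol is 0.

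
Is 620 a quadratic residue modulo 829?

(620/829)
  = (155/829)    [829 ≡ 5 mod 8 ⇒ (2/829)^2 = +1]
  = (829/155)    [QR: 829 ≡ 1 mod 4, sign kept]
  = (54/155)    [829 ≡ 54 mod 155]
  = -(27/155)    [155 ≡ 3 mod 8 ⇒ (2/155) = -1]
  = (155/27)    [QR: both ≡ 3 mod 4, sign flips]
  = (20/27)    [155 ≡ 20 mod 27]
  = (5/27)    [27 ≡ 3 mod 8 ⇒ (2/27)^2 = +1]
  = (27/5)    [QR: 5 ≡ 1 mod 4, sign kept]
  = (2/5)    [27 ≡ 2 mod 5]
  = -(1/5)    [5 ≡ 5 mod 8 ⇒ (2/5) = -1]
  = -1    [(1/5) = 1]
(620/829) = -1, and 829 is prime, so 620 is not a quadratic residue mod 829.

no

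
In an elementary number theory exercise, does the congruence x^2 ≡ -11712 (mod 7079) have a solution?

Pull out -1: (-11712/7079) = (-1/7079)·(11712/7079). Since 7079 ≡ 3 (mod 4), (-1/7079) = -1. Now have -(11712/7079).
Reduce the numerator: 11712 ≡ 4633 (mod 7079), so (11712/7079) = (4633/7079).
4633 ≡ 1 (mod 4), so quadratic reciprocity gives (4633/7079) = (7079/4633). Reduce: 7079 ≡ 2446 (mod 4633). Now have -(2446/4633).
Factor out 2: 2446 = 2·1223. Since 4633 ≡ 1 (mod 8), (2/4633) = +1. Now have -(1223/4633).
4633 ≡ 1 (mod 4), so quadratic reciprocity gives (1223/4633) = (4633/1223). Reduce: 4633 ≡ 964 (mod 1223). Now have -(964/1223).
Factor out 2: 964 = 2^2·241. Since 1223 ≡ 7 (mod 8), (2/1223) = +1, and (2/1223)^2 = +1. Now have -(241/1223).
241 ≡ 1 (mod 4), so quadratic reciprocity gives (241/1223) = (1223/241). Reduce: 1223 ≡ 18 (mod 241). Now have -(18/241).
Factor out 2: 18 = 2·9. Since 241 ≡ 1 (mod 8), (2/241) = +1. Now have -(9/241).
9 ≡ 1 (mod 4), so quadratic reciprocity gives (9/241) = (241/9). Reduce: 241 ≡ 7 (mod 9). Now have -(7/9).
9 ≡ 1 (mod 4), so quadratic reciprocity gives (7/9) = (9/7). Reduce: 9 ≡ 2 (mod 7). Now have -(2/7).
Factor out 2: 2 = 2. Since 7 ≡ 7 (mod 8), (2/7) = +1. Now have -(1/7).
(1/7) = 1. Collecting the sign factors: -1.
(-11712/7079) = -1, and 7079 is prime, so -11712 is not a quadratic residue mod 7079.

no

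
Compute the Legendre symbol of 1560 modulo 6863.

-1

(1560/6863)
  = (195/6863)    [6863 ≡ 7 mod 8 ⇒ (2/6863)^3 = +1]
  = -(6863/195)    [QR: both ≡ 3 mod 4, sign flips]
  = -(38/195)    [6863 ≡ 38 mod 195]
  = (19/195)    [195 ≡ 3 mod 8 ⇒ (2/195) = -1]
  = -(195/19)    [QR: both ≡ 3 mod 4, sign flips]
  = -(5/19)    [195 ≡ 5 mod 19]
  = -(19/5)    [QR: 5 ≡ 1 mod 4, sign kept]
  = -(4/5)    [19 ≡ 4 mod 5]
  = -(1/5)    [5 ≡ 5 mod 8 ⇒ (2/5)^2 = +1]
  = -1    [(1/5) = 1]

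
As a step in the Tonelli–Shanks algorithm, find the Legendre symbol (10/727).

-1

Factor out 2: 10 = 2·5. Since 727 ≡ 7 (mod 8), (2/727) = +1. Now have (5/727).
5 ≡ 1 (mod 4), so quadratic reciprocity gives (5/727) = (727/5). Reduce: 727 ≡ 2 (mod 5). Now have (2/5).
Factor out 2: 2 = 2. Since 5 ≡ 5 (mod 8), (2/5) = -1. Now have -(1/5).
(1/5) = 1. Collecting the sign factors: -1.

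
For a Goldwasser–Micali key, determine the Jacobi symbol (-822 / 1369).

1

Pull out -1: (-822 / 1369) = (-1 / 1369)·(822 / 1369). Since 1369 ≡ 1 (mod 4), (-1 / 1369) = +1. Now have (822 / 1369).
Factor out 2: 822 = 2·411. Since 1369 ≡ 1 (mod 8), (2 / 1369) = +1. Now have (411 / 1369).
1369 ≡ 1 (mod 4), so quadratic reciprocity gives (411 / 1369) = (1369 / 411). Reduce: 1369 ≡ 136 (mod 411). Now have (136 / 411).
Factor out 2: 136 = 2^3·17. Since 411 ≡ 3 (mod 8), (2 / 411) = -1, and (2 / 411)^3 = -1. Now have -(17 / 411).
17 ≡ 1 (mod 4), so quadratic reciprocity gives (17 / 411) = (411 / 17). Reduce: 411 ≡ 3 (mod 17). Now have -(3 / 17).
17 ≡ 1 (mod 4), so quadratic reciprocity gives (3 / 17) = (17 / 3). Reduce: 17 ≡ 2 (mod 3). Now have -(2 / 3).
Factor out 2: 2 = 2. Since 3 ≡ 3 (mod 8), (2 / 3) = -1. Now have (1 / 3).
(1 / 3) = 1. Collecting the sign factors: 1.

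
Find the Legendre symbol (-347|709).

(-347|709)
  = (347|709)    [709 ≡ 1 mod 4 ⇒ (-1|709) = +1]
  = (709|347)    [QR: 709 ≡ 1 mod 4, sign kept]
  = (15|347)    [709 ≡ 15 mod 347]
  = -(347|15)    [QR: both ≡ 3 mod 4, sign flips]
  = -(2|15)    [347 ≡ 2 mod 15]
  = -(1|15)    [15 ≡ 7 mod 8 ⇒ (2|15) = +1]
  = -1    [(1|15) = 1]

-1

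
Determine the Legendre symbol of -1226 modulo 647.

(-1226/647)
  = (68/647)    [-1226 ≡ 68 mod 647]
  = (17/647)    [647 ≡ 7 mod 8 ⇒ (2/647)^2 = +1]
  = (647/17)    [QR: 17 ≡ 1 mod 4, sign kept]
  = (1/17)    [647 ≡ 1 mod 17]
  = 1    [(1/17) = 1]

1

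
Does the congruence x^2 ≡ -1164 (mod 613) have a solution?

(-1164|613)
  = (62|613)    [-1164 ≡ 62 mod 613]
  = -(31|613)    [613 ≡ 5 mod 8 ⇒ (2|613) = -1]
  = -(613|31)    [QR: 613 ≡ 1 mod 4, sign kept]
  = -(24|31)    [613 ≡ 24 mod 31]
  = -(3|31)    [31 ≡ 7 mod 8 ⇒ (2|31)^3 = +1]
  = (31|3)    [QR: both ≡ 3 mod 4, sign flips]
  = (1|3)    [31 ≡ 1 mod 3]
  = 1    [(1|3) = 1]
(-1164|613) = 1, and 613 is prime, so -1164 is a quadratic residue mod 613.

yes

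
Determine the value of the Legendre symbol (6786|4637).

1

Reduce the numerator: 6786 ≡ 2149 (mod 4637), so (6786|4637) = (2149|4637).
2149 ≡ 1 (mod 4), so quadratic reciprocity gives (2149|4637) = (4637|2149). Reduce: 4637 ≡ 339 (mod 2149). Now have (339|2149).
2149 ≡ 1 (mod 4), so quadratic reciprocity gives (339|2149) = (2149|339). Reduce: 2149 ≡ 115 (mod 339). Now have (115|339).
Both 115 ≡ 3 and 339 ≡ 3 (mod 4), so reciprocity gives (115|339) = -(339|115). Reduce: 339 ≡ 109 (mod 115). Now have -(109|115).
109 ≡ 1 (mod 4), so quadratic reciprocity gives (109|115) = (115|109). Reduce: 115 ≡ 6 (mod 109). Now have -(6|109).
Factor out 2: 6 = 2·3. Since 109 ≡ 5 (mod 8), (2|109) = -1. Now have (3|109).
109 ≡ 1 (mod 4), so quadratic reciprocity gives (3|109) = (109|3). Reduce: 109 ≡ 1 (mod 3). Now have (1|3).
(1|3) = 1. Collecting the sign factors: 1.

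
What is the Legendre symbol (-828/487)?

1

(-828/487)
  = -(828/487)    [487 ≡ 3 mod 4 ⇒ (-1/487) = -1]
  = -(341/487)    [828 ≡ 341 mod 487]
  = -(487/341)    [QR: 341 ≡ 1 mod 4, sign kept]
  = -(146/341)    [487 ≡ 146 mod 341]
  = (73/341)    [341 ≡ 5 mod 8 ⇒ (2/341) = -1]
  = (341/73)    [QR: 73 ≡ 1 mod 4, sign kept]
  = (49/73)    [341 ≡ 49 mod 73]
  = (73/49)    [QR: 49 ≡ 1 mod 4, sign kept]
  = (24/49)    [73 ≡ 24 mod 49]
  = (3/49)    [49 ≡ 1 mod 8 ⇒ (2/49)^3 = +1]
  = (49/3)    [QR: 49 ≡ 1 mod 4, sign kept]
  = (1/3)    [49 ≡ 1 mod 3]
  = 1    [(1/3) = 1]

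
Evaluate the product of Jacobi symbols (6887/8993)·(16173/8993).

By multiplicativity, (6887·16173/8993) = (6887/8993)·(16173/8993).
First factor (6887/8993):
(6887/8993)
  = (8993/6887)    [QR: 8993 ≡ 1 mod 4, sign kept]
  = (2106/6887)    [8993 ≡ 2106 mod 6887]
  = (1053/6887)    [6887 ≡ 7 mod 8 ⇒ (2/6887) = +1]
  = (6887/1053)    [QR: 1053 ≡ 1 mod 4, sign kept]
  = (569/1053)    [6887 ≡ 569 mod 1053]
  = (1053/569)    [QR: 569 ≡ 1 mod 4, sign kept]
  = (484/569)    [1053 ≡ 484 mod 569]
  = (121/569)    [569 ≡ 1 mod 8 ⇒ (2/569)^2 = +1]
  = (569/121)    [QR: 121 ≡ 1 mod 4, sign kept]
  = (85/121)    [569 ≡ 85 mod 121]
  = (121/85)    [QR: 85 ≡ 1 mod 4, sign kept]
  = (36/85)    [121 ≡ 36 mod 85]
  = (9/85)    [85 ≡ 5 mod 8 ⇒ (2/85)^2 = +1]
  = (85/9)    [QR: 9 ≡ 1 mod 4, sign kept]
  = (4/9)    [85 ≡ 4 mod 9]
  = (1/9)    [9 ≡ 1 mod 8 ⇒ (2/9)^2 = +1]
  = 1    [(1/9) = 1]
Second factor (16173/8993):
(16173/8993)
  = (7180/8993)    [16173 ≡ 7180 mod 8993]
  = (1795/8993)    [8993 ≡ 1 mod 8 ⇒ (2/8993)^2 = +1]
  = (8993/1795)    [QR: 8993 ≡ 1 mod 4, sign kept]
  = (18/1795)    [8993 ≡ 18 mod 1795]
  = -(9/1795)    [1795 ≡ 3 mod 8 ⇒ (2/1795) = -1]
  = -(1795/9)    [QR: 9 ≡ 1 mod 4, sign kept]
  = -(4/9)    [1795 ≡ 4 mod 9]
  = -(1/9)    [9 ≡ 1 mod 8 ⇒ (2/9)^2 = +1]
  = -1    [(1/9) = 1]
Product: (1)·(-1) = -1.

-1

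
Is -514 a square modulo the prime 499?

yes

(-514/499)
  = (484/499)    [-514 ≡ 484 mod 499]
  = (121/499)    [499 ≡ 3 mod 8 ⇒ (2/499)^2 = +1]
  = (499/121)    [QR: 121 ≡ 1 mod 4, sign kept]
  = (15/121)    [499 ≡ 15 mod 121]
  = (121/15)    [QR: 121 ≡ 1 mod 4, sign kept]
  = (1/15)    [121 ≡ 1 mod 15]
  = 1    [(1/15) = 1]
The Legendre symbol is 1, so x^2 ≡ -514 (mod 499) has solution.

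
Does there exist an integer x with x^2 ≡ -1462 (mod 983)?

yes

Reduce the numerator: -1462 ≡ 504 (mod 983), so (-1462/983) = (504/983).
Factor out 2: 504 = 2^3·63. Since 983 ≡ 7 (mod 8), (2/983) = +1, and (2/983)^3 = +1. Now have (63/983).
Both 63 ≡ 3 and 983 ≡ 3 (mod 4), so reciprocity gives (63/983) = -(983/63). Reduce: 983 ≡ 38 (mod 63). Now have -(38/63).
Factor out 2: 38 = 2·19. Since 63 ≡ 7 (mod 8), (2/63) = +1. Now have -(19/63).
Both 19 ≡ 3 and 63 ≡ 3 (mod 4), so reciprocity gives (19/63) = -(63/19). Reduce: 63 ≡ 6 (mod 19). Now have (6/19).
Factor out 2: 6 = 2·3. Since 19 ≡ 3 (mod 8), (2/19) = -1. Now have -(3/19).
Both 3 ≡ 3 and 19 ≡ 3 (mod 4), so reciprocity gives (3/19) = -(19/3). Reduce: 19 ≡ 1 (mod 3). Now have (1/3).
(1/3) = 1. Collecting the sign factors: 1.
The Legendre symbol is 1, so x^2 ≡ -1462 (mod 983) has solution.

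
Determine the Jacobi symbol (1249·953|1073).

By multiplicativity, (1249·953|1073) = (1249|1073)·(953|1073).
First factor (1249|1073):
(1249|1073)
  = (176|1073)    [1249 ≡ 176 mod 1073]
  = (11|1073)    [1073 ≡ 1 mod 8 ⇒ (2|1073)^4 = +1]
  = (1073|11)    [QR: 1073 ≡ 1 mod 4, sign kept]
  = (6|11)    [1073 ≡ 6 mod 11]
  = -(3|11)    [11 ≡ 3 mod 8 ⇒ (2|11) = -1]
  = (11|3)    [QR: both ≡ 3 mod 4, sign flips]
  = (2|3)    [11 ≡ 2 mod 3]
  = -(1|3)    [3 ≡ 3 mod 8 ⇒ (2|3) = -1]
  = -1    [(1|3) = 1]
Second factor (953|1073):
(953|1073)
  = (1073|953)    [QR: 953 ≡ 1 mod 4, sign kept]
  = (120|953)    [1073 ≡ 120 mod 953]
  = (15|953)    [953 ≡ 1 mod 8 ⇒ (2|953)^3 = +1]
  = (953|15)    [QR: 953 ≡ 1 mod 4, sign kept]
  = (8|15)    [953 ≡ 8 mod 15]
  = (1|15)    [15 ≡ 7 mod 8 ⇒ (2|15)^3 = +1]
  = 1    [(1|15) = 1]
Product: (-1)·(1) = -1.

-1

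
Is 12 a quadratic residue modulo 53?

Factor out 2: 12 = 2^2·3. Since 53 ≡ 5 (mod 8), (2/53) = -1, and (2/53)^2 = +1. Now have (3/53).
53 ≡ 1 (mod 4), so quadratic reciprocity gives (3/53) = (53/3). Reduce: 53 ≡ 2 (mod 3). Now have (2/3).
Factor out 2: 2 = 2. Since 3 ≡ 3 (mod 8), (2/3) = -1. Now have -(1/3).
(1/3) = 1. Collecting the sign factors: -1.
The Legendre symbol is -1, so x^2 ≡ 12 (mod 53) has no solution.

no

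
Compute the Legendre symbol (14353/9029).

1

Reduce the numerator: 14353 ≡ 5324 (mod 9029), so (14353/9029) = (5324/9029).
Factor out 2: 5324 = 2^2·1331. Since 9029 ≡ 5 (mod 8), (2/9029) = -1, and (2/9029)^2 = +1. Now have (1331/9029).
9029 ≡ 1 (mod 4), so quadratic reciprocity gives (1331/9029) = (9029/1331). Reduce: 9029 ≡ 1043 (mod 1331). Now have (1043/1331).
Both 1043 ≡ 3 and 1331 ≡ 3 (mod 4), so reciprocity gives (1043/1331) = -(1331/1043). Reduce: 1331 ≡ 288 (mod 1043). Now have -(288/1043).
Factor out 2: 288 = 2^5·9. Since 1043 ≡ 3 (mod 8), (2/1043) = -1, and (2/1043)^5 = -1. Now have (9/1043).
9 ≡ 1 (mod 4), so quadratic reciprocity gives (9/1043) = (1043/9). Reduce: 1043 ≡ 8 (mod 9). Now have (8/9).
Factor out 2: 8 = 2^3. Since 9 ≡ 1 (mod 8), (2/9) = +1, and (2/9)^3 = +1. Now have (1/9).
(1/9) = 1. Collecting the sign factors: 1.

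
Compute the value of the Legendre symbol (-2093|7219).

1

Reduce the numerator: -2093 ≡ 5126 (mod 7219), so (-2093|7219) = (5126|7219).
Factor out 2: 5126 = 2·2563. Since 7219 ≡ 3 (mod 8), (2|7219) = -1. Now have -(2563|7219).
Both 2563 ≡ 3 and 7219 ≡ 3 (mod 4), so reciprocity gives (2563|7219) = -(7219|2563). Reduce: 7219 ≡ 2093 (mod 2563). Now have (2093|2563).
2093 ≡ 1 (mod 4), so quadratic reciprocity gives (2093|2563) = (2563|2093). Reduce: 2563 ≡ 470 (mod 2093). Now have (470|2093).
Factor out 2: 470 = 2·235. Since 2093 ≡ 5 (mod 8), (2|2093) = -1. Now have -(235|2093).
2093 ≡ 1 (mod 4), so quadratic reciprocity gives (235|2093) = (2093|235). Reduce: 2093 ≡ 213 (mod 235). Now have -(213|235).
213 ≡ 1 (mod 4), so quadratic reciprocity gives (213|235) = (235|213). Reduce: 235 ≡ 22 (mod 213). Now have -(22|213).
Factor out 2: 22 = 2·11. Since 213 ≡ 5 (mod 8), (2|213) = -1. Now have (11|213).
213 ≡ 1 (mod 4), so quadratic reciprocity gives (11|213) = (213|11). Reduce: 213 ≡ 4 (mod 11). Now have (4|11).
Factor out 2: 4 = 2^2. Since 11 ≡ 3 (mod 8), (2|11) = -1, and (2|11)^2 = +1. Now have (1|11).
(1|11) = 1. Collecting the sign factors: 1.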